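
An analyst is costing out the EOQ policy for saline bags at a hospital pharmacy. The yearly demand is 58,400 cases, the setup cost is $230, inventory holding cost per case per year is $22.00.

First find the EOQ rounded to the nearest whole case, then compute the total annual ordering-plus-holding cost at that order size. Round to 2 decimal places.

2DS/H = 2·58,400·230/22 = 1,221,090.91
EOQ = √1,221,090.91 ≈ 1,105.03 → Q = 1,105 cases
Orders/yr = 58,400/1,105 = 52.851; ordering cost = 52.851 × $230 = $12,155.66
Average inventory = 1,105/2 = 552.5; holding cost = 552.5 × $22 = $12,155.00
Total = $12,155.66 + $12,155.00 = $24,310.66

$24,310.66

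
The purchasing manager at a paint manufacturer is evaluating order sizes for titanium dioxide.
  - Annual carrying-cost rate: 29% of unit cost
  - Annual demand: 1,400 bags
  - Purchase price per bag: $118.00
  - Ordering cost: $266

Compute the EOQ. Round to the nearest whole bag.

H = i·C = 0.29 × $118 = $34.2200 per bag-year
EOQ = √(2DS/H) = √(2 × 1,400 × 266 / 34.22)
    = √(21,765.05) ≈ 147.53

148 bags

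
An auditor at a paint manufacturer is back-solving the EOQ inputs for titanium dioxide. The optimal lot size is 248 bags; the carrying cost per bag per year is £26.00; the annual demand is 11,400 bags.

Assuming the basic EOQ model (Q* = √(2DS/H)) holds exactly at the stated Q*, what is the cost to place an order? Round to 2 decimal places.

Since Q* = (2DS/H)^½, squaring gives Q*²·H = 2DS.
S = Q²H / (2D) = 248² × 26 / (2 × 11,400) = 70.1361

£70.14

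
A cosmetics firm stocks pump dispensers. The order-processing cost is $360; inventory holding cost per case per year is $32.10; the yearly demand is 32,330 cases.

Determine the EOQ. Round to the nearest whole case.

852 cases

EOQ = √(2DS/H) = √(2 × 32,330 × 360 / 32.1)
    = √(725,158.88) ≈ 851.56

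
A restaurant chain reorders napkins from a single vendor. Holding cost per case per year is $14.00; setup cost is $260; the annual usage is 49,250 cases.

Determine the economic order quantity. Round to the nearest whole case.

1,353 cases

Q* = √(2·D·S / H) = √(2·49,250·260 / 14) = √1,829,285.7 ≈ 1,352.51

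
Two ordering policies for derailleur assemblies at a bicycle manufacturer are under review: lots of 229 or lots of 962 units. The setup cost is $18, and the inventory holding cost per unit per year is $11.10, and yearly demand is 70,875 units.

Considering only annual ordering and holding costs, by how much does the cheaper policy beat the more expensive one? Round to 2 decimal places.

$176.67

For each Q, cost = (D/Q)·S + (Q/2)·H.
TC(229) = (70,875/229)×18 + (229/2)×11.1 = $6,841.91
TC(962) = (70,875/962)×18 + (962/2)×11.1 = $6,665.24
Cheaper: Q = 962.  Difference = $176.67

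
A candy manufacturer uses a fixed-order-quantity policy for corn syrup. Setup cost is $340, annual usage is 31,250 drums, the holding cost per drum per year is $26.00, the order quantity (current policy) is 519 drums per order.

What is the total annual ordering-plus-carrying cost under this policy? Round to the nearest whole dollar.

$27,219

Annual ordering cost = (D/Q)·S = (31,250/519) × 340 = $20,472.06
Annual holding cost  = (Q/2)·H = (519/2) × 26 = $6,747.00
Total = $20,472.06 + $6,747.00 = $27,219.06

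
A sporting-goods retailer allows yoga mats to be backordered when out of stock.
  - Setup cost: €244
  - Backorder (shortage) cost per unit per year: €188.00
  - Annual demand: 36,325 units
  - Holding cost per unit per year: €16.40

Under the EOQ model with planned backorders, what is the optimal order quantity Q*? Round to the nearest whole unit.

1,084 units

Basic EOQ = √(2·36,325·244/16.4) = 1,039.659
Backorder adjustment √((H+b)/b) = √((16.4+188)/188) = 1.0427
Q* = 1,039.659 × 1.0427 ≈ 1,084.06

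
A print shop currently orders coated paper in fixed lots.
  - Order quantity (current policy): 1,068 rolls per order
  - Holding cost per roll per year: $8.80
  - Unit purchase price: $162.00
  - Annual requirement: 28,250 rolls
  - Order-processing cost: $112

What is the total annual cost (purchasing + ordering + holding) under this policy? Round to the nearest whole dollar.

Orders/yr = 28,250/1,068 = 26.451; ordering cost = 26.451 × $112 = $2,962.55
Average inventory = 1,068/2 = 534; holding cost = 534 × $8.8 = $4,699.20
Purchase cost = D·C = 28,250 × 162 = $4,576,500.00
Total = $2,962.55 + $4,699.20 + $4,576,500.00 = $4,584,161.75

$4,584,162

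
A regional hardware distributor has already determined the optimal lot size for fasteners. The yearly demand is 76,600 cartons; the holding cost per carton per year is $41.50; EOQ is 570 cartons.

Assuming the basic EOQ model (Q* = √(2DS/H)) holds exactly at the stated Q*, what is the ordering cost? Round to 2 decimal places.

$88.01

From Q* = √(2DS/H) ⇒ Q*² = 2DS/H.
S = Q²H / (2D) = 570² × 41.5 / (2 × 76,600) = 88.0114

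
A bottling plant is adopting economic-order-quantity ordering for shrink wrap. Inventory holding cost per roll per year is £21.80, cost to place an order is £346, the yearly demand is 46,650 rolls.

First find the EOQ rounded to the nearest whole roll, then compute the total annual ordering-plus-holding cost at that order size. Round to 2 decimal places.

£26,528.16

2DS/H = 2·46,650·346/21.8 = 1,480,816.51
EOQ = √1,480,816.51 ≈ 1,216.89 → Q = 1,217 rolls
Annual ordering cost = (D/Q)·S = (46,650/1,217) × 346 = £13,262.86
Annual holding cost  = (Q/2)·H = (1,217/2) × 21.8 = £13,265.30
Total = £13,262.86 + £13,265.30 = £26,528.16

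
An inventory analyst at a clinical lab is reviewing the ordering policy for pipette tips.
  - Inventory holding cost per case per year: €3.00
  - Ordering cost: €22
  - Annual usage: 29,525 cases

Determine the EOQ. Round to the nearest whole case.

658 cases

Q* = √(2·D·S / H) = √(2·29,525·22 / 3) = √433,033.3 ≈ 658.05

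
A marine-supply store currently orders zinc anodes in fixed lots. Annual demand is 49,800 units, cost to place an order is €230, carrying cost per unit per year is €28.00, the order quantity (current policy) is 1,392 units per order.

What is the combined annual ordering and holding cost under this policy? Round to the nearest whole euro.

€27,716

Orders/yr = 49,800/1,392 = 35.776; ordering cost = 35.776 × €230 = €8,228.45
Average inventory = 1,392/2 = 696; holding cost = 696 × €28 = €19,488.00
Total = €8,228.45 + €19,488.00 = €27,716.45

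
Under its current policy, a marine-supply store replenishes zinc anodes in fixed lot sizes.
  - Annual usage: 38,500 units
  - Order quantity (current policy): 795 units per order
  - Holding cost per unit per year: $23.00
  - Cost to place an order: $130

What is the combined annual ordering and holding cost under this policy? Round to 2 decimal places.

Ordering: D/Q × S = 38,500/795 × $130 = $6,295.60
Holding:  Q/2 × H = 795/2 × $23 = $9,142.50
Total = $6,295.60 + $9,142.50 = $15,438.10

$15,438.10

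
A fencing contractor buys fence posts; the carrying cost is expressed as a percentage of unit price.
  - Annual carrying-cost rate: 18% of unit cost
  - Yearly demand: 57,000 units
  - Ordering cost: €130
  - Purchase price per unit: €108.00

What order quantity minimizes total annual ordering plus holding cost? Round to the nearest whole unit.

873 units

Carrying cost H = €108 × 18% = €19.4400/unit/yr
2DS/H = 2·57,000·130/19.44 = 762,345.68
EOQ = √762,345.68 ≈ 873.12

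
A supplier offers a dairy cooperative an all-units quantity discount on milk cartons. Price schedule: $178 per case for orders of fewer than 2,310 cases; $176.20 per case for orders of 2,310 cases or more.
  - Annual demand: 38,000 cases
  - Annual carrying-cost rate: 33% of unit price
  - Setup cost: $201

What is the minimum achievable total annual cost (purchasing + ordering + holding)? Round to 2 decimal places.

$6,766,065.12

H₁ = 33%×$178 = $58.7400;  H₂ = 33%×$176.20 = $58.1460
EOQ₁ = √(2×38,000×201/58.7400) = 509.96  (< 2,310, feasible at tier 1)
EOQ₂ = √(2×38,000×201/58.1460) = 512.56  (< 2,310 → use Q = 2,310 at tier-2 price)
TC(tier 1 (EOQ₁), Q≈510.0) = $6,793,955.17
TC(tier 2, Q≈2,310.0) = $6,766,065.12
Minimum at tier 2: $6,766,065.12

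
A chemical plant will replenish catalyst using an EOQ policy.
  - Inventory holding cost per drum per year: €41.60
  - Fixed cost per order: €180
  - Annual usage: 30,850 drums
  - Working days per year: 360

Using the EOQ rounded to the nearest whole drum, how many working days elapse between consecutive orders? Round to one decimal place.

6.0 days

2DS/H = 2·30,850·180/41.6 = 266,971.15
EOQ = √266,971.15 ≈ 516.69 → Q = 517 drums
T = Q/D × 360 days = 517/30,850 × 360 = 6.033 days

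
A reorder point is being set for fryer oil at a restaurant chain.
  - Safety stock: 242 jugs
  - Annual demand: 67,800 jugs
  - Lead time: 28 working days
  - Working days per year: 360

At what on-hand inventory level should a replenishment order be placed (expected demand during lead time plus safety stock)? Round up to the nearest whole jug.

Daily demand d = 67,800 / 360 = 188.333 jugs/day
Demand during lead time = 188.333 × 28 = 5,273.33
Reorder point = 5,273.33 + 242 = 5,515.33 → round up

5,516 jugs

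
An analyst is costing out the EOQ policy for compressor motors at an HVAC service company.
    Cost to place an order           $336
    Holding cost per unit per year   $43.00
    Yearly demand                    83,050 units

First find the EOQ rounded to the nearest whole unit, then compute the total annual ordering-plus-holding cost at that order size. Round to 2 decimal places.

$48,987.89

EOQ = √(2DS/H) = √(2 × 83,050 × 336 / 43)
    = √(1,297,897.67) ≈ 1,139.25 → Q = 1,139 units
Orders/yr = 83,050/1,139 = 72.915; ordering cost = 72.915 × $336 = $24,499.39
Average inventory = 1,139/2 = 569.5; holding cost = 569.5 × $43 = $24,488.50
Total = $24,499.39 + $24,488.50 = $48,987.89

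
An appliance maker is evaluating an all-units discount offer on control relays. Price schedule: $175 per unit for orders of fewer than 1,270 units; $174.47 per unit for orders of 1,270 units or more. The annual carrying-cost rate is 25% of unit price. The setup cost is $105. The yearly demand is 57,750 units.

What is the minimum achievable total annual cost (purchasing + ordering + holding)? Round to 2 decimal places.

H₁ = 25%×$175 = $43.7500;  H₂ = 25%×$174.47 = $43.6175
EOQ₁ = √(2×57,750×105/43.7500) = 526.50  (< 1,270, feasible at tier 1)
EOQ₂ = √(2×57,750×105/43.6175) = 527.30  (< 1,270 → use Q = 1,270 at tier-2 price)
TC(tier 1 (EOQ₁), Q≈526.5) = $10,129,284.28
TC(tier 2, Q≈1,270.0) = $10,108,114.22
Minimum at tier 2: $10,108,114.22

$10,108,114.22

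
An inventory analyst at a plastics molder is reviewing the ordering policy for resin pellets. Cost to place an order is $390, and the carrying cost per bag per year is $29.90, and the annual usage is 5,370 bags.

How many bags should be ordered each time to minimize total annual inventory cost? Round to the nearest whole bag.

Q* = √(2·D·S / H) = √(2·5,370·390 / 29.9) = √140,087.0 ≈ 374.28

374 bags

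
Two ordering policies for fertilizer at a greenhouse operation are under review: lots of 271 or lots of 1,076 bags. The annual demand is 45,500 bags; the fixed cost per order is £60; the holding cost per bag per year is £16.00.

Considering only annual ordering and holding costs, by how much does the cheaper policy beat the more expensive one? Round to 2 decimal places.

£1,096.63

Annual cost at Q: ordering D·S/Q plus holding Q·H/2.
TC(271) = (45,500/271)×60 + (271/2)×16 = £12,241.80
TC(1,076) = (45,500/1,076)×60 + (1,076/2)×16 = £11,145.17
Lots of 1,076 are cheaper by £1,096.63.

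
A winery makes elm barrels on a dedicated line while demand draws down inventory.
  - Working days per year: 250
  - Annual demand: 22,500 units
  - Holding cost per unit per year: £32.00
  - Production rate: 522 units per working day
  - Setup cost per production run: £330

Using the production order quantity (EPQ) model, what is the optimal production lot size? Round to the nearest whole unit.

749 units

Daily demand d = 22,500/250 = 90.000; p = 522; 1 − d/p = 0.82759
EPQ = √(2DS / (H(1 − d/p)))
    = √(2 × 22,500 × 330 / (32 × 0.82759)) ≈ 748.83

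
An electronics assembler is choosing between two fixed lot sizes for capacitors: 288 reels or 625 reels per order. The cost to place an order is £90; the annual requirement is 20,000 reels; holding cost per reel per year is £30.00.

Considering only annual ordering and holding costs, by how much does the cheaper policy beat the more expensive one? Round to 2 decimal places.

£1,685.00

Annual cost at Q: ordering D·S/Q plus holding Q·H/2.
TC(288) = (20,000/288)×90 + (288/2)×30 = £10,570.00
TC(625) = (20,000/625)×90 + (625/2)×30 = £12,255.00
Lots of 288 are cheaper by £1,685.00.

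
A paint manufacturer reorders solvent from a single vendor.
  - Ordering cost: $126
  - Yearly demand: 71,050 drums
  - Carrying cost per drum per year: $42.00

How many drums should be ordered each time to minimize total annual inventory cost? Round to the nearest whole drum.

EOQ = √(2DS/H) = √(2 × 71,050 × 126 / 42)
    = √(426,300.00) ≈ 652.92

653 drums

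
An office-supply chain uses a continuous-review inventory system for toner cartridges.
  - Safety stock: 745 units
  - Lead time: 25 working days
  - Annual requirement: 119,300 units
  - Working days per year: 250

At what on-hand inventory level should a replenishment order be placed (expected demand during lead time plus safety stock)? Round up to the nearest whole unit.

12,675 units

Daily demand d = 119,300 / 250 = 477.200 units/day
Demand during lead time = 477.200 × 25 = 11,930.00
Reorder point = 11,930.00 + 745 = 12,675.00 → round up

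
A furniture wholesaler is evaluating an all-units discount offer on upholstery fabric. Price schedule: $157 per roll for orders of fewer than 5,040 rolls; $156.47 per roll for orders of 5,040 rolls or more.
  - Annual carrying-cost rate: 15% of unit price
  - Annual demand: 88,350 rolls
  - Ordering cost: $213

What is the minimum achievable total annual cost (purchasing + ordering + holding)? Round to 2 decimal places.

H₁ = 15%×$157 = $23.5500;  H₂ = 15%×$156.47 = $23.4705
EOQ₁ = √(2×88,350×213/23.5500) = 1,264.19  (< 5,040, feasible at tier 1)
EOQ₂ = √(2×88,350×213/23.4705) = 1,266.33  (< 5,040 → use Q = 5,040 at tier-2 price)
TC(tier 1 (EOQ₁), Q≈1,264.2) = $13,900,721.69
TC(tier 2, Q≈5,040.0) = $13,887,004.00
Minimum at tier 2: $13,887,004.00

$13,887,004.00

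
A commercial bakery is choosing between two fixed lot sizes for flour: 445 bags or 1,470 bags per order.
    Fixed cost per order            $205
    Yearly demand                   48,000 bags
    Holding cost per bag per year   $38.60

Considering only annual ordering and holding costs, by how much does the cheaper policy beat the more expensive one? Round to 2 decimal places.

$4,364.02

For each Q, cost = (D/Q)·S + (Q/2)·H.
TC(445) = (48,000/445)×205 + (445/2)×38.6 = $30,700.86
TC(1,470) = (48,000/1,470)×205 + (1,470/2)×38.6 = $35,064.88
Cheaper: Q = 445.  Difference = $4,364.02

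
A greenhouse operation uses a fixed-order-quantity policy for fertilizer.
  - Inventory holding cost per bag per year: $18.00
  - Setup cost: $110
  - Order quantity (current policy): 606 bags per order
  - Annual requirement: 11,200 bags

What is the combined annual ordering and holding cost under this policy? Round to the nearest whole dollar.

$7,487

Annual ordering cost = (D/Q)·S = (11,200/606) × 110 = $2,033.00
Annual holding cost  = (Q/2)·H = (606/2) × 18 = $5,454.00
Total = $2,033.00 + $5,454.00 = $7,487.00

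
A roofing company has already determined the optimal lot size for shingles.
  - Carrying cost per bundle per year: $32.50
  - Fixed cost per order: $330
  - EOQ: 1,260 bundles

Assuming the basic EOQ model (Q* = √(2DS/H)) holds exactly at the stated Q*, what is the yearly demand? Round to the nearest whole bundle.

78,177 bundles per year

From Q* = √(2DS/H) ⇒ Q*² = 2DS/H.
D = Q²H / (2S) = 1,260² × 32.5 / (2 × 330) = 78,177.27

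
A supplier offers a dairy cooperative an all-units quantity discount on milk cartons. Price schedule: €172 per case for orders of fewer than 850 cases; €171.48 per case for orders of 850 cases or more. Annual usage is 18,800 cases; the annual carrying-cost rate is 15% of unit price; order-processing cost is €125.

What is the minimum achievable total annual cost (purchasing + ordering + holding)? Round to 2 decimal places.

€3,237,520.56

H₁ = 15%×€172 = €25.8000;  H₂ = 15%×€171.48 = €25.7220
EOQ₁ = √(2×18,800×125/25.8000) = 426.81  (< 850, feasible at tier 1)
EOQ₂ = √(2×18,800×125/25.7220) = 427.46  (< 850 → use Q = 850 at tier-2 price)
TC(tier 1 (EOQ₁), Q≈426.8) = €3,244,611.81
TC(tier 2, Q≈850.0) = €3,237,520.56
Minimum at tier 2: €3,237,520.56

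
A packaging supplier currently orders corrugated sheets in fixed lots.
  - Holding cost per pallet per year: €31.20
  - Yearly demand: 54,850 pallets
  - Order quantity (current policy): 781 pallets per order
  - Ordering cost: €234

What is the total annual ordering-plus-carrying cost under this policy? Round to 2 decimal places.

€28,617.53

Orders/yr = 54,850/781 = 70.230; ordering cost = 70.230 × €234 = €16,433.93
Average inventory = 781/2 = 390.5; holding cost = 390.5 × €31.2 = €12,183.60
Total = €16,433.93 + €12,183.60 = €28,617.53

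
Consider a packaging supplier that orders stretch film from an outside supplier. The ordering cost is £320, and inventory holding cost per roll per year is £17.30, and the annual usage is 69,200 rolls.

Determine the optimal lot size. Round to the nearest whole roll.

Q* = √(2·D·S / H) = √(2·69,200·320 / 17.3) = √2,560,000.0 ≈ 1,600.00

1,600 rolls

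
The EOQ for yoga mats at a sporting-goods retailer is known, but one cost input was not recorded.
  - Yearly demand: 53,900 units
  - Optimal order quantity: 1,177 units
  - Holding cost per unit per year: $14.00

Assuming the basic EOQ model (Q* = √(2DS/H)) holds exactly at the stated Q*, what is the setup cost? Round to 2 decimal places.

$179.91

Since Q* = (2DS/H)^½, squaring gives Q*²·H = 2DS.
S = Q²H / (2D) = 1,177² × 14 / (2 × 53,900) = 179.9129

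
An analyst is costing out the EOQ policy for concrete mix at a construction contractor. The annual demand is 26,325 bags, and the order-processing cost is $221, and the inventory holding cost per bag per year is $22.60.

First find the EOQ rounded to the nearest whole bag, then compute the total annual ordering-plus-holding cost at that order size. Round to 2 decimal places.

$16,216.22

Optimal lot size Q* = (2 × 26,325 × $221 / $22.6)^½ ≈ 717.53 → Q = 718 bags
Orders/yr = 26,325/718 = 36.664; ordering cost = 36.664 × $221 = $8,102.82
Average inventory = 718/2 = 359; holding cost = 359 × $22.6 = $8,113.40
Total = $8,102.82 + $8,113.40 = $16,216.22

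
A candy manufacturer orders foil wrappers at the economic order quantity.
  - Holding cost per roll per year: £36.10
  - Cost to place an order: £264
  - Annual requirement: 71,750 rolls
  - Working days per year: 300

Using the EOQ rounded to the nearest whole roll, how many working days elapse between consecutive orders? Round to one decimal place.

Optimal lot size Q* = (2 × 71,750 × £264 / £36.1)^½ ≈ 1,024.41 → Q = 1,024 rolls
Days between orders = 300 / (D/Q) = 300 / 70.068 ≈ 4.282

4.3 days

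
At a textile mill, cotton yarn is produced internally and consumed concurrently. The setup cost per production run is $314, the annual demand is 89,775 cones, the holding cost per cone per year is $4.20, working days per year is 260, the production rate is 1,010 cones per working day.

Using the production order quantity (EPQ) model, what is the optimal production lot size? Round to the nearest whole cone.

d = 89,775/260 = 345.2885 cones/day;  effective holding cost H(1 − d/p) = 4.2·(1 − 345.2885/1010) = 2.76415
Q* = √(2DS / H_eff) = √(2·89,775·314 / 2.76415) ≈ 4,516.24

4,516 cones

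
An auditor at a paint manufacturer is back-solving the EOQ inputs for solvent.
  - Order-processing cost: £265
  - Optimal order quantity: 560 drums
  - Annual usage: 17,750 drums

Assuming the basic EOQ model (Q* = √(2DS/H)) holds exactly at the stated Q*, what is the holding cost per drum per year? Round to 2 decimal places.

£30.00

EOQ relation: Q² = 2DS/H, so rearrange for the unknown.
H = 2DS / Q² = 2 × 17,750 × 265 / 560² = 29.9984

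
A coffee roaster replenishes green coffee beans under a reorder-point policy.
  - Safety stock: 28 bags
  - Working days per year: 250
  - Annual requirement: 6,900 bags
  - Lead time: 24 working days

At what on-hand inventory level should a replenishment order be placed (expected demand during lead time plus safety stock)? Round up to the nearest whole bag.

691 bags

Daily demand d = 6,900 / 250 = 27.600 bags/day
Demand during lead time = 27.600 × 24 = 662.40
Reorder point = 662.40 + 28 = 690.40 → round up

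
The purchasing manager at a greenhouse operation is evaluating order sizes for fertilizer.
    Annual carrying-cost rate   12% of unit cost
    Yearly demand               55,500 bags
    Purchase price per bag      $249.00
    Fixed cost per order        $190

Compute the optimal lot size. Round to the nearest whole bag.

H = i·C = 0.12 × $249 = $29.8800 per bag-year
Q* = √(2·D·S / H) = √(2·55,500·190 / 29.88) = √705,823.3 ≈ 840.13

840 bags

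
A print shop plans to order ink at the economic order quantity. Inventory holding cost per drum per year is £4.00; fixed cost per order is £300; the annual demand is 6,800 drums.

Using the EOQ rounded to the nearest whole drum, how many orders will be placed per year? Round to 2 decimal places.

6.73 orders per year

Optimal lot size Q* = (2 × 6,800 × £300 / £4)^½ ≈ 1,009.95 → Q = 1,010
N = D/Q = 6,800/1,010 ≈ 6.733 orders/yr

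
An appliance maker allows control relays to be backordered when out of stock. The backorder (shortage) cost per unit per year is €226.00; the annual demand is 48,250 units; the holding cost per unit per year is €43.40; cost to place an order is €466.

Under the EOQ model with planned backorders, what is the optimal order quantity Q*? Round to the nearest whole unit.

1,111 units

Q* = √(2DS/H) · √((H + b)/b)
   = √(2 × 48,250 × 466 / 43.4) · √((43.4 + 226) / 226)
   = 1,017.916 × 1.0918 ≈ 1,111.36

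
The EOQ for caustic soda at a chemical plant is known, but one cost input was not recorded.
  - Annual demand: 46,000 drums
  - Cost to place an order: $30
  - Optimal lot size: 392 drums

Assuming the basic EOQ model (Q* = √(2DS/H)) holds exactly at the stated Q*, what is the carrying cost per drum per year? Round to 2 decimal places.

EOQ relation: Q² = 2DS/H, so rearrange for the unknown.
H = 2DS / Q² = 2 × 46,000 × 30 / 392² = 17.9613

$17.96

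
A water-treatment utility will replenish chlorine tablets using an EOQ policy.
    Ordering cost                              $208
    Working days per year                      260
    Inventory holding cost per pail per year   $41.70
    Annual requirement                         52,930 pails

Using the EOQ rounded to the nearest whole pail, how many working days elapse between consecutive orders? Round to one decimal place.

3.6 days

2DS/H = 2·52,930·208/41.7 = 528,030.70
EOQ = √528,030.70 ≈ 726.66 → Q = 727 pails
Cycle time = (working days × Q)/D = (260 × 727) / 52,930 = 3.571 days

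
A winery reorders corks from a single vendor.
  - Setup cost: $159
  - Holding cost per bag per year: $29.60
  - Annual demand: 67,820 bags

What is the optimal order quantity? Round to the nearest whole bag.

EOQ = √(2DS/H) = √(2 × 67,820 × 159 / 29.6)
    = √(728,606.76) ≈ 853.58

854 bags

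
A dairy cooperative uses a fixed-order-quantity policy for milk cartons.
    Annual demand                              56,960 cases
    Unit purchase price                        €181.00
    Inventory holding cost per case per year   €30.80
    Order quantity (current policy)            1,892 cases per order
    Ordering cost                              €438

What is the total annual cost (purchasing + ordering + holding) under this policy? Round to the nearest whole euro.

Annual ordering cost = (D/Q)·S = (56,960/1,892) × 438 = €13,186.30
Annual holding cost  = (Q/2)·H = (1,892/2) × 30.8 = €29,136.80
Purchase cost = D·C = 56,960 × 181 = €10,309,760.00
Total = €13,186.30 + €29,136.80 + €10,309,760.00 = €10,352,083.10

€10,352,083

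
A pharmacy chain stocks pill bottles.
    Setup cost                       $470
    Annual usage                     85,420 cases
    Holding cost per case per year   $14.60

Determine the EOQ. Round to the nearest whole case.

2DS/H = 2·85,420·470/14.6 = 5,499,643.84
EOQ = √5,499,643.84 ≈ 2,345.13

2,345 cases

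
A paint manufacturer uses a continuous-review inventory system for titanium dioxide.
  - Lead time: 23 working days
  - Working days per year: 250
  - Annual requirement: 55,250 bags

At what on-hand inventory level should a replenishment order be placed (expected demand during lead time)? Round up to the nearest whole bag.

5,083 bags

Daily demand d = 55,250 / 250 = 221.000 bags/day
Demand during lead time = 221.000 × 23 = 5,083.00
Reorder point = 5,083.00 → round up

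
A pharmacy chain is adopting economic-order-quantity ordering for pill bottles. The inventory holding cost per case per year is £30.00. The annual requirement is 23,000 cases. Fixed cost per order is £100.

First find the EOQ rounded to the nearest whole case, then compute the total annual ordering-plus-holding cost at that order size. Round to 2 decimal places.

£11,747.35

Q* = √(2·D·S / H) = √(2·23,000·100 / 30) = √153,333.3 ≈ 391.58 → Q = 392 cases
Annual ordering cost = (D/Q)·S = (23,000/392) × 100 = £5,867.35
Annual holding cost  = (Q/2)·H = (392/2) × 30 = £5,880.00
Total = £5,867.35 + £5,880.00 = £11,747.35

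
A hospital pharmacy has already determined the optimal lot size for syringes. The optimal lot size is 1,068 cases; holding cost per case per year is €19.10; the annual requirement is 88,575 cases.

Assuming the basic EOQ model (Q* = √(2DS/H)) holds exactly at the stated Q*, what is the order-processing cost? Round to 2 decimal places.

From Q* = √(2DS/H) ⇒ Q*² = 2DS/H.
S = Q²H / (2D) = 1,068² × 19.1 / (2 × 88,575) = 122.9801

€122.98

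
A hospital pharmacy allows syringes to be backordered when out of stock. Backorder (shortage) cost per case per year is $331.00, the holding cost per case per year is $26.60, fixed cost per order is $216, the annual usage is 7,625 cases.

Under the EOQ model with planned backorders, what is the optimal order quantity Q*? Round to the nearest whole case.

Basic EOQ = √(2·7,625·216/26.6) = 351.901
Backorder adjustment √((H+b)/b) = √((26.6+331)/331) = 1.0394
Q* = 351.901 × 1.0394 ≈ 365.77

366 cases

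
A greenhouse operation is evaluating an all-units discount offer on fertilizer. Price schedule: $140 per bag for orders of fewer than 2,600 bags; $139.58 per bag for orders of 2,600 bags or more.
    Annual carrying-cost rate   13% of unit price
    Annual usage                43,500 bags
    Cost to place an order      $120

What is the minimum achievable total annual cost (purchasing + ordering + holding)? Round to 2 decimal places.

H₁ = 13%×$140 = $18.2000;  H₂ = 13%×$139.58 = $18.1454
EOQ₁ = √(2×43,500×120/18.2000) = 757.38  (< 2,600, feasible at tier 1)
EOQ₂ = √(2×43,500×120/18.1454) = 758.52  (< 2,600 → use Q = 2,600 at tier-2 price)
TC(tier 1 (EOQ₁), Q≈757.4) = $6,103,784.34
TC(tier 2, Q≈2,600.0) = $6,097,326.71
Minimum at tier 2: $6,097,326.71

$6,097,326.71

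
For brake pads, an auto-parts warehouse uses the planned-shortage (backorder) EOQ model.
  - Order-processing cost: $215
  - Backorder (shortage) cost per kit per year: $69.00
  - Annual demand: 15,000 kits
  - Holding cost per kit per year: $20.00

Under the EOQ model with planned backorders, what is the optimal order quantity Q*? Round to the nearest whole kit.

645 kits

Q* = √(2DS/H) · √((H + b)/b)
   = √(2 × 15,000 × 215 / 20) · √((20 + 69) / 69)
   = 567.891 × 1.1357 ≈ 644.96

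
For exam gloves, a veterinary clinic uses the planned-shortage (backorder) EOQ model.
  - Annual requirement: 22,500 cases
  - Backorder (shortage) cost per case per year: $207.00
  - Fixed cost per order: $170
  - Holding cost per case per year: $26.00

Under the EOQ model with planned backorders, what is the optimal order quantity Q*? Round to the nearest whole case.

575 cases

Q* = √(2DS/H) · √((H + b)/b)
   = √(2 × 22,500 × 170 / 26) · √((26 + 207) / 207)
   = 542.430 × 1.0609 ≈ 575.49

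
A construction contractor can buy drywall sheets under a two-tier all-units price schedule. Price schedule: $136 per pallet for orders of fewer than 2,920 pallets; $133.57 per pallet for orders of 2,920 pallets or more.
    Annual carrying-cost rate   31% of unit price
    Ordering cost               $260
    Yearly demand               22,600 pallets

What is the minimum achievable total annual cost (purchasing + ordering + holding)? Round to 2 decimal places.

$3,081,148.11

H₁ = 31%×$136 = $42.1600;  H₂ = 31%×$133.57 = $41.4067
EOQ₁ = √(2×22,600×260/42.1600) = 527.97  (< 2,920, feasible at tier 1)
EOQ₂ = √(2×22,600×260/41.4067) = 532.75  (< 2,920 → use Q = 2,920 at tier-2 price)
TC(tier 1 (EOQ₁), Q≈528.0) = $3,095,859.03
TC(tier 2, Q≈2,920.0) = $3,081,148.11
Minimum at tier 2: $3,081,148.11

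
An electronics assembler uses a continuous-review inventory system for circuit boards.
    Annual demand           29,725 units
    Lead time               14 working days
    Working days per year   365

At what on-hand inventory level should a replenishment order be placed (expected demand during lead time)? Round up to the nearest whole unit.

Daily demand d = 29,725 / 365 = 81.438 units/day
Demand during lead time = 81.438 × 14 = 1,140.14
Reorder point = 1,140.14 → round up

1,141 units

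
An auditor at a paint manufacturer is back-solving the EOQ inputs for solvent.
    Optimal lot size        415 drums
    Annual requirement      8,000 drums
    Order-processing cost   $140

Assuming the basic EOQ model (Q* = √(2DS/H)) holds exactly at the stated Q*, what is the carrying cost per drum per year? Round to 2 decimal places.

$13.01

EOQ relation: Q² = 2DS/H, so rearrange for the unknown.
H = 2DS / Q² = 2 × 8,000 × 140 / 415² = 13.0062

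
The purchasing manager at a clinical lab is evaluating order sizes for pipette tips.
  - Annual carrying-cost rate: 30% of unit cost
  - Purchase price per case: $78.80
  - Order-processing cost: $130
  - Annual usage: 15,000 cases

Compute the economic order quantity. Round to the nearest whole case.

406 cases

Carrying cost H = $78.8 × 30% = $23.6400/case/yr
2DS/H = 2·15,000·130/23.64 = 164,974.62
EOQ = √164,974.62 ≈ 406.17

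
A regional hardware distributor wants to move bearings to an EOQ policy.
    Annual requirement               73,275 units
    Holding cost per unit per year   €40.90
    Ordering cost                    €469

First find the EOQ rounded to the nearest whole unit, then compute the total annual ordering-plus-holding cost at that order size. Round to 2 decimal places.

EOQ = √(2DS/H) = √(2 × 73,275 × 469 / 40.9)
    = √(1,680,487.78) ≈ 1,296.34 → Q = 1,296 units
Ordering: D/Q × S = 73,275/1,296 × €469 = €26,516.96
Holding:  Q/2 × H = 1,296/2 × €40.9 = €26,503.20
Total = €26,516.96 + €26,503.20 = €53,020.16

€53,020.16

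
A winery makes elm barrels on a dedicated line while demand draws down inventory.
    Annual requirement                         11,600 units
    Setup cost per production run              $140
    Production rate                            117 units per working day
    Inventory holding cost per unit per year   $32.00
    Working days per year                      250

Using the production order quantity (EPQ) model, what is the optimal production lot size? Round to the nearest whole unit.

410 units

d = 11,600/250 = 46.4000 units/day;  effective holding cost H(1 − d/p) = 32·(1 − 46.4000/117) = 19.30940
Q* = √(2DS / H_eff) = √(2·11,600·140 / 19.30940) ≈ 410.13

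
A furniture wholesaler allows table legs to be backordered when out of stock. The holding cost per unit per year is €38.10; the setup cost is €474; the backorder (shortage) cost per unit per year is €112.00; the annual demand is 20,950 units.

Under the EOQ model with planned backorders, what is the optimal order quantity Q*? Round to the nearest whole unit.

836 units

Q* = √(2DS/H) · √((H + b)/b)
   = √(2 × 20,950 × 474 / 38.1) · √((38.1 + 112) / 112)
   = 721.994 × 1.1577 ≈ 835.82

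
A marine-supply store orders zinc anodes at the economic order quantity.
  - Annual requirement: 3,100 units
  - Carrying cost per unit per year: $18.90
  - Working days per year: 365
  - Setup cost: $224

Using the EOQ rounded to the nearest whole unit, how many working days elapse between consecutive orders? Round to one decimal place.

31.9 days

Optimal lot size Q* = (2 × 3,100 × $224 / $18.9)^½ ≈ 271.07 → Q = 271 units
T = Q/D × 365 days = 271/3,100 × 365 = 31.908 days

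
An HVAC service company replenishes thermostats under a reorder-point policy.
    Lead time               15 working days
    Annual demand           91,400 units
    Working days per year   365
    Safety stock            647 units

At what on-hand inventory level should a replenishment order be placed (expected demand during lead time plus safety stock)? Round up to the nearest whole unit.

Daily demand d = 91,400 / 365 = 250.411 units/day
Demand during lead time = 250.411 × 15 = 3,756.16
Reorder point = 3,756.16 + 647 = 4,403.16 → round up

4,404 units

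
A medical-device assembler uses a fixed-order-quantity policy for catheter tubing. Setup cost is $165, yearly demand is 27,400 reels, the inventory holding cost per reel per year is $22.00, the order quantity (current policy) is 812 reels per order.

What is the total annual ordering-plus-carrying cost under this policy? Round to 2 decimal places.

Orders/yr = 27,400/812 = 33.744; ordering cost = 33.744 × $165 = $5,567.73
Average inventory = 812/2 = 406; holding cost = 406 × $22 = $8,932.00
Total = $5,567.73 + $8,932.00 = $14,499.73

$14,499.73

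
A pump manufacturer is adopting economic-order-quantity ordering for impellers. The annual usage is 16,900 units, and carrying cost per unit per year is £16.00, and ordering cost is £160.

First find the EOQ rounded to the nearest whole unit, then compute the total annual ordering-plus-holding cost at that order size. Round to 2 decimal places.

EOQ = √(2DS/H) = √(2 × 16,900 × 160 / 16)
    = √(338,000.00) ≈ 581.38 → Q = 581 units
Annual ordering cost = (D/Q)·S = (16,900/581) × 160 = £4,654.04
Annual holding cost  = (Q/2)·H = (581/2) × 16 = £4,648.00
Total = £4,654.04 + £4,648.00 = £9,302.04

£9,302.04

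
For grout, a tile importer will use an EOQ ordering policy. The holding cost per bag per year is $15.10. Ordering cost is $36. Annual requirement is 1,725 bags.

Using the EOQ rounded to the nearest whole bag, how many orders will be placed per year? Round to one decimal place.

19.0 orders per year

Optimal lot size Q* = (2 × 1,725 × $36 / $15.1)^½ ≈ 90.69 → Q = 91
Orders per year = D/Q = 1,725 / 91 = 18.956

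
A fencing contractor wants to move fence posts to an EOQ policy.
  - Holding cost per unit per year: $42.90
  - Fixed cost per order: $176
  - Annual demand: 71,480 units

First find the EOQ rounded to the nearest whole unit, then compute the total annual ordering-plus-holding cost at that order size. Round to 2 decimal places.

$32,854.30

2DS/H = 2·71,480·176/42.9 = 586,502.56
EOQ = √586,502.56 ≈ 765.83 → Q = 766 units
Orders/yr = 71,480/766 = 93.316; ordering cost = 93.316 × $176 = $16,423.60
Average inventory = 766/2 = 383; holding cost = 383 × $42.9 = $16,430.70
Total = $16,423.60 + $16,430.70 = $32,854.30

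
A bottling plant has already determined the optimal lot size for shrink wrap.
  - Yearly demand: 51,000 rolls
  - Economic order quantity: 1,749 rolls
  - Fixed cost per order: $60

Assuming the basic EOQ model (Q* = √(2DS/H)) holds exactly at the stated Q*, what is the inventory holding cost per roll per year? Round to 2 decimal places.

From Q* = √(2DS/H) ⇒ Q*² = 2DS/H.
H = 2DS / Q² = 2 × 51,000 × 60 / 1,749² = 2.0007

$2.00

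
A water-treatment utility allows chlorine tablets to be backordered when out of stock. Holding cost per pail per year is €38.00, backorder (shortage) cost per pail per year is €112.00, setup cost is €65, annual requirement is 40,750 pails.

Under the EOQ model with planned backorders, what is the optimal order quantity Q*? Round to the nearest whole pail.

432 pails

Basic EOQ = √(2·40,750·65/38) = 373.374
Backorder adjustment √((H+b)/b) = √((38+112)/112) = 1.1573
Q* = 373.374 × 1.1573 ≈ 432.10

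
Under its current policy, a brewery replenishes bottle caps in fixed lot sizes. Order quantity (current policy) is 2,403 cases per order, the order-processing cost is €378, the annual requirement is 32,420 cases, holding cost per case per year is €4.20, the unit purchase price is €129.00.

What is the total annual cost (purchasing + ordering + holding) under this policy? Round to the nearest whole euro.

Annual ordering cost = (D/Q)·S = (32,420/2,403) × 378 = €5,099.78
Annual holding cost  = (Q/2)·H = (2,403/2) × 4.2 = €5,046.30
Purchase cost = D·C = 32,420 × 129 = €4,182,180.00
Total = €5,099.78 + €5,046.30 + €4,182,180.00 = €4,192,326.08

€4,192,326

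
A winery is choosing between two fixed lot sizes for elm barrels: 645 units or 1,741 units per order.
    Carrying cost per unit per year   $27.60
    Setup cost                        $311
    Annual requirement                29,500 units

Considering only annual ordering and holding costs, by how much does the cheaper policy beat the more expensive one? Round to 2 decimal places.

For each Q, cost = (D/Q)·S + (Q/2)·H.
TC(645) = (29,500/645)×311 + (645/2)×27.6 = $23,125.03
TC(1,741) = (29,500/1,741)×311 + (1,741/2)×27.6 = $29,295.47
Cheaper: Q = 645.  Difference = $6,170.44

$6,170.44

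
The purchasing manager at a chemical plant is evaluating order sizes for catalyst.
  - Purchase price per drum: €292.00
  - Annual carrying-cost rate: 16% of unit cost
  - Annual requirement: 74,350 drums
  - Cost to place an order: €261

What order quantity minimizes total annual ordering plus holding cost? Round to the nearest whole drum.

911 drums

H = i·C = 0.16 × €292 = €46.7200 per drum-year
EOQ = √(2DS/H) = √(2 × 74,350 × 261 / 46.72)
    = √(830,708.48) ≈ 911.43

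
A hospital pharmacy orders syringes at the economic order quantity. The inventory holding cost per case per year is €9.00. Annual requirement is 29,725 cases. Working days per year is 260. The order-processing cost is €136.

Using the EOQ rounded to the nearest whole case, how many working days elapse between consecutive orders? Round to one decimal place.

2DS/H = 2·29,725·136/9 = 898,355.56
EOQ = √898,355.56 ≈ 947.82 → Q = 948 cases
Days between orders = 260 / (D/Q) = 260 / 31.355 ≈ 8.292

8.3 days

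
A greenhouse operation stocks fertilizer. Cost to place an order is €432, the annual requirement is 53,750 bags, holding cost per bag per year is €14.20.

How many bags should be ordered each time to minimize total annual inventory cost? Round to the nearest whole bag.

Q* = √(2·D·S / H) = √(2·53,750·432 / 14.2) = √3,270,422.5 ≈ 1,808.43

1,808 bags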